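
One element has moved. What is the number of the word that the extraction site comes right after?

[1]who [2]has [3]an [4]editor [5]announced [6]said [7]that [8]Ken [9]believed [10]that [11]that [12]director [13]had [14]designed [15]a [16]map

5

The displaced element is "who" (word 1).
It is linked across 1 clause boundary (Ø).
It functions as the subject of "said", so the gap sits immediately after word 5 ("announced").
Base order: An editor has announced that who said that Ken believed that that director had designed a map.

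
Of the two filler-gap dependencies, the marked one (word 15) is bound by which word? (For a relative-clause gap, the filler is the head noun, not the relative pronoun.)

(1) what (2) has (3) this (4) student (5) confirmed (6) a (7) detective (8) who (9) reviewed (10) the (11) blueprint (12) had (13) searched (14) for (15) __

1

The marked gap is the object of the preposition "for" of "searched".
Its filler is the fronted wh-phrase "what", at word 1.
(The other dependency links word 7 to a gap after word 8.)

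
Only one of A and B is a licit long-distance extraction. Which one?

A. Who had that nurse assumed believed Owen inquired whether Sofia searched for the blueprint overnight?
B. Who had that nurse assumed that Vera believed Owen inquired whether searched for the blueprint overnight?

A

In B, the wh-phrase is extracted from inside a wh-island (introduced by "whether"), which blocks movement.
In A, the extraction path crosses only that-complement boundaries, which are transparent.
So A is grammatical.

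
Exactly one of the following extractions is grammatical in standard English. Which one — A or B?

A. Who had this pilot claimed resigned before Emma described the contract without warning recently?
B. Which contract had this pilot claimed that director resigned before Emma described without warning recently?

A

In B, the wh-phrase is extracted from inside an adjunct island (introduced by "before"), which blocks movement.
In A, the extraction path crosses only that-complement boundaries, which are transparent.
So A is grammatical.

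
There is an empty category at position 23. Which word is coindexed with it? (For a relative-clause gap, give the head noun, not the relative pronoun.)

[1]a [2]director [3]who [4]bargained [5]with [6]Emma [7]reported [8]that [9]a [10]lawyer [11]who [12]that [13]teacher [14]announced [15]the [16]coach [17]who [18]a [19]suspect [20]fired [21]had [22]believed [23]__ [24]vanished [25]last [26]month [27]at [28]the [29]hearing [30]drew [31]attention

10

The gap at 23 is the subject of "vanished", inside a relative clause.
The relative pronoun is "who" (word 11); it is bound by the head noun immediately before it.
Its filler is the head noun "lawyer", at word 10.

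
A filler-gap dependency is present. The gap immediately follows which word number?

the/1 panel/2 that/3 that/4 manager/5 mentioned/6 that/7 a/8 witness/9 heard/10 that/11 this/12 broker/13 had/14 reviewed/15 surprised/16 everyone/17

15

The displaced element is "the panel" (word 2).
It is linked across 2 clause boundaries (that → that).
It functions as the direct object of "reviewed", so the gap sits immediately after word 15 ("reviewed").
Base order: That manager mentioned that a witness heard that this broker had reviewed the panel.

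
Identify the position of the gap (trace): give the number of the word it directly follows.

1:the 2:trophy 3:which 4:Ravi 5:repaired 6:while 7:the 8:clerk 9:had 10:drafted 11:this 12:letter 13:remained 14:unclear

5

The displaced element is "the trophy" (word 2).
It functions as the direct object of "repaired", so the gap sits immediately after word 5 ("repaired").
Base order: Ravi repaired the trophy while the clerk had drafted this letter.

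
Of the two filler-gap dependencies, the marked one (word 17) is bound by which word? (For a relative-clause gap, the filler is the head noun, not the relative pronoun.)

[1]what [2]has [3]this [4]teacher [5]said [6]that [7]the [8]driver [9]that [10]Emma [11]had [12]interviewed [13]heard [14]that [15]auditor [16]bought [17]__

1

The marked gap is the direct object of "bought".
Its filler is the fronted wh-phrase "what", at word 1.
(The other dependency links word 8 to a gap after word 12.)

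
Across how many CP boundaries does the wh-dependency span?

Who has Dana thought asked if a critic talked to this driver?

1

"who" is extracted from the subject of "asked".
Boundaries crossed, outermost first: [Ø] — 1 in total.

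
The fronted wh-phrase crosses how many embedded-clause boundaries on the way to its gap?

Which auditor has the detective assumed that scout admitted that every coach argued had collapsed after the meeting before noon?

3

"which auditor" is extracted from the subject of "collapsed".
Boundaries crossed, outermost first: [Ø], [that], [Ø] — 3 in total.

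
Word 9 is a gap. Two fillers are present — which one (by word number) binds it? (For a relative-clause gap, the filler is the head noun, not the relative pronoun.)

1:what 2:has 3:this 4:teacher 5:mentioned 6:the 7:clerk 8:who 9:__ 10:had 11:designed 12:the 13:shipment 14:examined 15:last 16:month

7

The marked gap is inside the relative clause, the subject of "designed".
Its filler is the head noun "clerk" (via "who"), at word 7.
(The other dependency links word 1 to a gap after word 14.)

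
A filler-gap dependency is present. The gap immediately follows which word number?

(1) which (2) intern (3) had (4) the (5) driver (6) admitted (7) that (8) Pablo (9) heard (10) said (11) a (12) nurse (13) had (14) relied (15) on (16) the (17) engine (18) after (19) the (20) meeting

9

The displaced element is "which intern" (word 2).
It is linked across 2 clause boundaries (that → Ø).
It functions as the subject of "said", so the gap sits immediately after word 9 ("heard").
Base order: The driver had admitted that Pablo heard that which intern said a nurse had relied on the engine after the meeting.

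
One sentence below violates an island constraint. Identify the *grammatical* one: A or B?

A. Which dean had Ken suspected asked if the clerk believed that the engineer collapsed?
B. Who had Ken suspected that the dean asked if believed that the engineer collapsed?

In B, the wh-phrase is extracted from inside a wh-island (introduced by "if"), which blocks movement.
In A, the extraction path crosses only that-complement boundaries, which are transparent.
So A is grammatical.

A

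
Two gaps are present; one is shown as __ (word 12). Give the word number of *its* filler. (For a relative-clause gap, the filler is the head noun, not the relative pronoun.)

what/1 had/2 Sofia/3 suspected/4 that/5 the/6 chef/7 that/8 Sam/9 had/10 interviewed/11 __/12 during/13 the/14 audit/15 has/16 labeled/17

7

The marked gap is inside the relative clause, the direct object of "interviewed".
Its filler is the head noun "chef" (via "that"), at word 7.
(The other dependency links word 1 to a gap after word 17.)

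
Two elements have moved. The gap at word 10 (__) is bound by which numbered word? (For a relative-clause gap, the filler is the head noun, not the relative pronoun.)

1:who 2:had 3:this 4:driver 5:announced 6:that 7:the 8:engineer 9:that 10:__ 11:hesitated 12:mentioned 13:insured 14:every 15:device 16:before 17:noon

The marked gap is inside the relative clause, the subject of "hesitated".
Its filler is the head noun "engineer" (via "that"), at word 8.
(The other dependency links word 1 to a gap after word 12.)

8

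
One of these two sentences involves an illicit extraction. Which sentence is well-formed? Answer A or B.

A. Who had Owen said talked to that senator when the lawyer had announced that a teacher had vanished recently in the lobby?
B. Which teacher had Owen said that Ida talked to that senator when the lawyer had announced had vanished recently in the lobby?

In B, the wh-phrase is extracted from inside an adjunct island (introduced by "when"), which blocks movement.
In A, the extraction path crosses only that-complement boundaries, which are transparent.
So A is grammatical.

A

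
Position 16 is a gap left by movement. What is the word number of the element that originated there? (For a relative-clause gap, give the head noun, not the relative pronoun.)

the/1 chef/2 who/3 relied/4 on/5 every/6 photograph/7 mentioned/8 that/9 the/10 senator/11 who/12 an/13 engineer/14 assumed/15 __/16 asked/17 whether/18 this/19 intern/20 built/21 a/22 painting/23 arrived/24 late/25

The gap at 16 is the subject of "asked", inside a relative clause.
The relative pronoun is "who" (word 12); it is bound by the head noun immediately before it.
Its filler is the head noun "senator", at word 11.

11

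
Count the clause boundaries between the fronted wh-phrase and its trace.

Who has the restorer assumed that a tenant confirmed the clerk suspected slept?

"who" is extracted from the subject of "slept".
Boundaries crossed, outermost first: [that], [Ø], [Ø] — 3 in total.

3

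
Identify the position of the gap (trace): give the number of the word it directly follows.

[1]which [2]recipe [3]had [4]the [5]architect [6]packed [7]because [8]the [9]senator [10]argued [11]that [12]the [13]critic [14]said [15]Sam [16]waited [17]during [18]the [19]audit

The displaced element is "which recipe" (word 2).
It functions as the direct object of "packed", so the gap sits immediately after word 6 ("packed").
Base order: The architect had packed which recipe because the senator argued that the critic said Sam waited during the audit.

6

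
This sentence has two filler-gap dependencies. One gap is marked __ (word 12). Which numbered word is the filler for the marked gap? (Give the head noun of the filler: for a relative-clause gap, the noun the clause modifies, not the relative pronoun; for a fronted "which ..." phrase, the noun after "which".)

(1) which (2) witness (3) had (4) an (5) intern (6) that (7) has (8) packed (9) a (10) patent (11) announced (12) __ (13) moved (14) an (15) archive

The marked gap is the subject of "moved".
Its filler is the fronted wh-phrase "which witness", at word 2.
(The other dependency links word 5 to a gap after word 6.)

2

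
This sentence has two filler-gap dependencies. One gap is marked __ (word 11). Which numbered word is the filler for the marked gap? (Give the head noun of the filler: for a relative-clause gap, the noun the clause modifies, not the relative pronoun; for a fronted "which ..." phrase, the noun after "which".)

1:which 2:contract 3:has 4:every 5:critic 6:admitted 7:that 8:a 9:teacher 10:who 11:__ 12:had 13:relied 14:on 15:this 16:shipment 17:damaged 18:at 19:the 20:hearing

9

The marked gap is inside the relative clause, the subject of "relied".
Its filler is the head noun "teacher" (via "who"), at word 9.
(The other dependency links word 2 to a gap after word 17.)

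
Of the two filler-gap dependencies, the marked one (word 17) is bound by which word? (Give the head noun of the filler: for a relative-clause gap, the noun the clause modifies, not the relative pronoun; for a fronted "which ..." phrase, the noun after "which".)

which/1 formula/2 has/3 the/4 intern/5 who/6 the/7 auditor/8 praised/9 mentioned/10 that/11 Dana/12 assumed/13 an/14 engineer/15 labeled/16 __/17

2

The marked gap is the direct object of "labeled".
Its filler is the fronted wh-phrase "which formula", at word 2.
(The other dependency links word 5 to a gap after word 9.)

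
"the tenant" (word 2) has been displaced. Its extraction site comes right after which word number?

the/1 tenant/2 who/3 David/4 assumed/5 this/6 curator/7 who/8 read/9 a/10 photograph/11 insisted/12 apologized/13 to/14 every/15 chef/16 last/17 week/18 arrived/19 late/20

12

The displaced element is "the tenant" (word 2).
It is linked across 2 clause boundaries (Ø → Ø).
It functions as the subject of "apologized", so the gap sits immediately after word 12 ("insisted").
Base order: David assumed this curator who read a photograph insisted that the tenant apologized to every chef last week.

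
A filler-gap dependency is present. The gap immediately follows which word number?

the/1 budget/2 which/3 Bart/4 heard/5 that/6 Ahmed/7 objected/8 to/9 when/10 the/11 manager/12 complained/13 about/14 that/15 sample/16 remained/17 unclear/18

The displaced element is "the budget" (word 2).
It is linked across 1 clause boundary (that).
It functions as the object of the preposition "to" of "objected", so the gap sits immediately after word 9 ("to").
Base order: Bart heard that Ahmed objected to the budget when the manager complained about that sample.

9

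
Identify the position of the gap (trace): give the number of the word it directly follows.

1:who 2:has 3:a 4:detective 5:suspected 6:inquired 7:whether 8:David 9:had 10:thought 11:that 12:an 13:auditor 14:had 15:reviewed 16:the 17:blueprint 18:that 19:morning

The displaced element is "who" (word 1).
It is linked across 1 clause boundary (Ø).
It functions as the subject of "inquired", so the gap sits immediately after word 5 ("suspected").
Base order: A detective has suspected who inquired whether David had thought that an auditor had reviewed the blueprint that morning.

5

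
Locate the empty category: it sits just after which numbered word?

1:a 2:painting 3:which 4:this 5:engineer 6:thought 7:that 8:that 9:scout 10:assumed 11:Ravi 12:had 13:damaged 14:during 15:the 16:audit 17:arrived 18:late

The displaced element is "a painting" (word 2).
It is linked across 2 clause boundaries (that → Ø).
It functions as the direct object of "damaged", so the gap sits immediately after word 13 ("damaged").
Base order: This engineer thought that that scout assumed Ravi had damaged a painting during the audit.

13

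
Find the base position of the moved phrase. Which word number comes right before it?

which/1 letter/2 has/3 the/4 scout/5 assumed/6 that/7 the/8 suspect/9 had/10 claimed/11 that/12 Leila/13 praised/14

14

The displaced element is "which letter" (word 2).
It is linked across 2 clause boundaries (that → that).
It functions as the direct object of "praised", so the gap sits immediately after word 14 ("praised").
Base order: The scout has assumed that the suspect had claimed that Leila praised which letter.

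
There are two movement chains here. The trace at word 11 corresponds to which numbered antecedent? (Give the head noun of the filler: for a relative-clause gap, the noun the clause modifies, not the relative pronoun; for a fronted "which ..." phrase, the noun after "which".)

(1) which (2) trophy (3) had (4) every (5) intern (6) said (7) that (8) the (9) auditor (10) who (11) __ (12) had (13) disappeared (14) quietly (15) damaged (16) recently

9

The marked gap is inside the relative clause, the subject of "disappeared".
Its filler is the head noun "auditor" (via "who"), at word 9.
(The other dependency links word 2 to a gap after word 15.)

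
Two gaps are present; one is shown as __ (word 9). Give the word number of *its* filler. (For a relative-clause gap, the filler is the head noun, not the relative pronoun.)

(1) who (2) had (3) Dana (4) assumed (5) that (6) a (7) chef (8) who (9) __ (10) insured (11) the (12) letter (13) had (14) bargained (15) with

7

The marked gap is inside the relative clause, the subject of "insured".
Its filler is the head noun "chef" (via "who"), at word 7.
(The other dependency links word 1 to a gap after word 15.)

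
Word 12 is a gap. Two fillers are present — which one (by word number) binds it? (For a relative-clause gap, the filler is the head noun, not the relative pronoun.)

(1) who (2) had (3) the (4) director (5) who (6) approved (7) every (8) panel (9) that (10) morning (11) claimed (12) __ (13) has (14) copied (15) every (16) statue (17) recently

1

The marked gap is the subject of "copied".
Its filler is the fronted wh-phrase "who", at word 1.
(The other dependency links word 4 to a gap after word 5.)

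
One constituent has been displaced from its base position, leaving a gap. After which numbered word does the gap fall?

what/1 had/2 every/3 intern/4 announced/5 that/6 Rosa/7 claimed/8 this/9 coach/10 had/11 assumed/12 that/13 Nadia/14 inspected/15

The displaced element is "what" (word 1).
It is linked across 3 clause boundaries (that → Ø → that).
It functions as the direct object of "inspected", so the gap sits immediately after word 15 ("inspected").
Base order: Every intern had announced that Rosa claimed this coach had assumed that Nadia inspected what.

15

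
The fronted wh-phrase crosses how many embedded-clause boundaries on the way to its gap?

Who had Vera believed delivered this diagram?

1

"who" is extracted from the subject of "delivered".
Boundaries crossed, outermost first: [Ø] — 1 in total.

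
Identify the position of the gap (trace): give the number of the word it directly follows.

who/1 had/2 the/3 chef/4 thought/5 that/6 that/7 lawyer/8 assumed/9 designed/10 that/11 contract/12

9

The displaced element is "who" (word 1).
It is linked across 2 clause boundaries (that → Ø).
It functions as the subject of "designed", so the gap sits immediately after word 9 ("assumed").
Base order: The chef had thought that that lawyer assumed that who designed that contract.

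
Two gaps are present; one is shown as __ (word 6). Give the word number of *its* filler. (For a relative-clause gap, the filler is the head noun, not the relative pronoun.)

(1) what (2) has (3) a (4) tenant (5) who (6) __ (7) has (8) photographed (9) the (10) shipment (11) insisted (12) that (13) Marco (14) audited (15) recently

4

The marked gap is inside the relative clause, the subject of "photographed".
Its filler is the head noun "tenant" (via "who"), at word 4.
(The other dependency links word 1 to a gap after word 14.)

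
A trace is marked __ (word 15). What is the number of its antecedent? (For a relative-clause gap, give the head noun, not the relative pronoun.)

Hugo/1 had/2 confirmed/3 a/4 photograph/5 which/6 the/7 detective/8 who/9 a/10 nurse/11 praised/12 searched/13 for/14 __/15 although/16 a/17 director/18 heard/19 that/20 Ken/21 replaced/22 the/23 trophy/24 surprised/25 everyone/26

The gap at 15 is the prepositional object of "searched", inside a relative clause.
The relative pronoun is "which" (word 6); it is bound by the head noun immediately before it.
Its filler is the head noun "photograph", at word 5.

5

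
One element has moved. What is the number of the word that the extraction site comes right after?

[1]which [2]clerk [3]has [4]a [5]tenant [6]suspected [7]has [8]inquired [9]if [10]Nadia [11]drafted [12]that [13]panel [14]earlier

6

The displaced element is "which clerk" (word 2).
It is linked across 1 clause boundary (Ø).
It functions as the subject of "inquired", so the gap sits immediately after word 6 ("suspected").
Base order: A tenant has suspected which clerk has inquired if Nadia drafted that panel earlier.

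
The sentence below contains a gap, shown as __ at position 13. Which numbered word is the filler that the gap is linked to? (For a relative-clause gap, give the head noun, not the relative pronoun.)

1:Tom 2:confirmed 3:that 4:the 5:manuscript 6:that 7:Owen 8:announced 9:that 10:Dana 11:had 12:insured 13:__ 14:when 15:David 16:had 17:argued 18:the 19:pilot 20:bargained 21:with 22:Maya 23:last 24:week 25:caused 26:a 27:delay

5

The gap at 13 is the object of "insured", inside a relative clause.
The relative pronoun is "that" (word 6); it is bound by the head noun immediately before it.
Its filler is the head noun "manuscript", at word 5.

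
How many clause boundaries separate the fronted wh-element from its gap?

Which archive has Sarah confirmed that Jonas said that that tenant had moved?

"which archive" is extracted from the object of "moved".
Boundaries crossed, outermost first: [that], [that] — 2 in total.

2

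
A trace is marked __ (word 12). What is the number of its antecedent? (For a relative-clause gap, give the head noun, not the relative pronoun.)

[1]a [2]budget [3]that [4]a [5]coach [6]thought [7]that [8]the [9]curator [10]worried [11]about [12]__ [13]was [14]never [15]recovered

2

The gap at 12 is the prepositional object of "worried", inside a relative clause.
The relative pronoun is "that" (word 3); it is bound by the head noun immediately before it.
Its filler is the head noun "budget", at word 2.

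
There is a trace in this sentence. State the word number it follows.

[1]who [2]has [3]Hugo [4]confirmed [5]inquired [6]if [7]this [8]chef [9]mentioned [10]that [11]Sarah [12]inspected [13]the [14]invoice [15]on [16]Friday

4

The displaced element is "who" (word 1).
It is linked across 1 clause boundary (Ø).
It functions as the subject of "inquired", so the gap sits immediately after word 4 ("confirmed").
Base order: Hugo has confirmed that who inquired if this chef mentioned that Sarah inspected the invoice on Friday.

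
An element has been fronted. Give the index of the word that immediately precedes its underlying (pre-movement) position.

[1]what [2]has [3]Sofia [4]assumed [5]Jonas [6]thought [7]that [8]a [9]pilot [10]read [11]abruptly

The displaced element is "what" (word 1).
It is linked across 2 clause boundaries (Ø → that).
It functions as the direct object of "read", so the gap sits immediately after word 10 ("read").
Base order: Sofia has assumed Jonas thought that a pilot read what abruptly.

10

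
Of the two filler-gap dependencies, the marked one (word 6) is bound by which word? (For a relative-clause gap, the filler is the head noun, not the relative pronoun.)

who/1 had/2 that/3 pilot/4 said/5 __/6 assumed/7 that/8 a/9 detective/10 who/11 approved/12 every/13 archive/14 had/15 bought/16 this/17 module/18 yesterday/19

1

The marked gap is the subject of "assumed".
Its filler is the fronted wh-phrase "who", at word 1.
(The other dependency links word 10 to a gap after word 11.)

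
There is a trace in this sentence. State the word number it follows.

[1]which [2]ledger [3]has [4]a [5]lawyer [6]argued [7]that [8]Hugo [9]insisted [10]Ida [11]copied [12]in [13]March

The displaced element is "which ledger" (word 2).
It is linked across 2 clause boundaries (that → Ø).
It functions as the direct object of "copied", so the gap sits immediately after word 11 ("copied").
Base order: A lawyer has argued that Hugo insisted Ida copied which ledger in March.

11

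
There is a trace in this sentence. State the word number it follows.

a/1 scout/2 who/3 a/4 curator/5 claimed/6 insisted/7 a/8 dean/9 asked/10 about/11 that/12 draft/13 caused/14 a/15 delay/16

The displaced element is "a scout" (word 2).
It is linked across 1 clause boundary (Ø).
It functions as the subject of "insisted", so the gap sits immediately after word 6 ("claimed").
Base order: A curator claimed that a scout insisted a dean asked about that draft.

6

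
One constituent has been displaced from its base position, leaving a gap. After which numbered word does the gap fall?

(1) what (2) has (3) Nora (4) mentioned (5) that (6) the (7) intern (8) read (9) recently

8

The displaced element is "what" (word 1).
It is linked across 1 clause boundary (that).
It functions as the direct object of "read", so the gap sits immediately after word 8 ("read").
Base order: Nora has mentioned that the intern read what recently.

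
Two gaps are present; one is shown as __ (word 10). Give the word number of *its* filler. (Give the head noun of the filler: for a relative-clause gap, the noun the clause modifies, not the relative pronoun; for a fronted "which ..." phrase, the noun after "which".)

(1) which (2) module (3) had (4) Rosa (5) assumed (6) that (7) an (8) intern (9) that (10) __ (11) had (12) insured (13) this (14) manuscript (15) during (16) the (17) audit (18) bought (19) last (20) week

8

The marked gap is inside the relative clause, the subject of "insured".
Its filler is the head noun "intern" (via "that"), at word 8.
(The other dependency links word 2 to a gap after word 18.)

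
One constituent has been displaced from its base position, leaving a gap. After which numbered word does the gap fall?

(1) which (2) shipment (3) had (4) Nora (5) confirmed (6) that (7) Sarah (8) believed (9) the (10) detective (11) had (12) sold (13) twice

The displaced element is "which shipment" (word 2).
It is linked across 2 clause boundaries (that → Ø).
It functions as the direct object of "sold", so the gap sits immediately after word 12 ("sold").
Base order: Nora had confirmed that Sarah believed the detective had sold which shipment twice.

12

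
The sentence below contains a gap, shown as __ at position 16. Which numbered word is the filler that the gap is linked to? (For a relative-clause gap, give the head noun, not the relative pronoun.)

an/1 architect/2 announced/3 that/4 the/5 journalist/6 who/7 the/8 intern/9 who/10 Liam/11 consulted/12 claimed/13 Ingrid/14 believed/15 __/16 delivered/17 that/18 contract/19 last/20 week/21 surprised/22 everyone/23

6

The gap at 16 is the subject of "delivered", inside a relative clause.
The relative pronoun is "who" (word 7); it is bound by the head noun immediately before it.
Its filler is the head noun "journalist", at word 6.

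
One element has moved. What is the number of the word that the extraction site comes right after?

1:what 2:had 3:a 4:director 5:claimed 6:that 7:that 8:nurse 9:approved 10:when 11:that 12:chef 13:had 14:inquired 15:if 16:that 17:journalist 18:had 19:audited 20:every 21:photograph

The displaced element is "what" (word 1).
It is linked across 1 clause boundary (that).
It functions as the direct object of "approved", so the gap sits immediately after word 9 ("approved").
Base order: A director had claimed that that nurse approved what when that chef had inquired if that journalist had audited every photograph.

9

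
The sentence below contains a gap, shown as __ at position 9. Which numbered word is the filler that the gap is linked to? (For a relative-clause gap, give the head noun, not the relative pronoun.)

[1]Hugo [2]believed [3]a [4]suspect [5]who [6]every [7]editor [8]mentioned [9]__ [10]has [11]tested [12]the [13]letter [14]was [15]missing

The gap at 9 is the subject of "tested", inside a relative clause.
The relative pronoun is "who" (word 5); it is bound by the head noun immediately before it.
Its filler is the head noun "suspect", at word 4.

4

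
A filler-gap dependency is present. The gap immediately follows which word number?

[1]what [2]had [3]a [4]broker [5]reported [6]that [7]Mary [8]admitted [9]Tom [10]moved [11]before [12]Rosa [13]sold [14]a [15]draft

10

The displaced element is "what" (word 1).
It is linked across 2 clause boundaries (that → Ø).
It functions as the direct object of "moved", so the gap sits immediately after word 10 ("moved").
Base order: A broker had reported that Mary admitted Tom moved what before Rosa sold a draft.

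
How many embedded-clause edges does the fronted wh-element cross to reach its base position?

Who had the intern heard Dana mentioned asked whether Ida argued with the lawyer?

"who" is extracted from the subject of "asked".
Boundaries crossed, outermost first: [Ø], [Ø] — 2 in total.

2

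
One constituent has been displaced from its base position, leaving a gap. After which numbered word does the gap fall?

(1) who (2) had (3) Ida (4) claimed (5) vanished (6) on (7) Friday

The displaced element is "who" (word 1).
It is linked across 1 clause boundary (Ø).
It functions as the subject of "vanished", so the gap sits immediately after word 4 ("claimed").
Base order: Ida had claimed that who vanished on Friday.

4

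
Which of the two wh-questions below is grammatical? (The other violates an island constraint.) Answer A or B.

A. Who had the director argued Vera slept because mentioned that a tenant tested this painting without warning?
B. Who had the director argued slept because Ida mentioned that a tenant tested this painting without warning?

B

In A, the wh-phrase is extracted from inside an adjunct island (introduced by "because"), which blocks movement.
In B, the extraction path crosses only that-complement boundaries, which are transparent.
So B is grammatical.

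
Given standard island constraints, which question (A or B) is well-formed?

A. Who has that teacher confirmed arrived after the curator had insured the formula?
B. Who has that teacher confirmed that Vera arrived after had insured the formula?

A

In B, the wh-phrase is extracted from inside an adjunct island (introduced by "after"), which blocks movement.
In A, the extraction path crosses only that-complement boundaries, which are transparent.
So A is grammatical.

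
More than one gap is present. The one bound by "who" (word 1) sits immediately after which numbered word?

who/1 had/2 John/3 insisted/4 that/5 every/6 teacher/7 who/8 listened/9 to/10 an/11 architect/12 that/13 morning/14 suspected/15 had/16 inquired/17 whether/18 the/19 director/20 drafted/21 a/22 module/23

The displaced element is "who" (word 1).
It is linked across 2 clause boundaries (that → Ø).
It functions as the subject of "inquired", so the gap sits immediately after word 15 ("suspected").
Base order: John had insisted that every teacher who listened to an architect that morning suspected who had inquired whether the director drafted a module.

15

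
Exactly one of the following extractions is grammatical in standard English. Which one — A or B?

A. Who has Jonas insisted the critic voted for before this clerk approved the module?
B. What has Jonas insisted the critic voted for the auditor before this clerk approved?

A

In B, the wh-phrase is extracted from inside an adjunct island (introduced by "before"), which blocks movement.
In A, the extraction path crosses only that-complement boundaries, which are transparent.
So A is grammatical.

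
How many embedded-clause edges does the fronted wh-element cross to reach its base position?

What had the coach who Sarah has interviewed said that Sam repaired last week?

"what" is extracted from the object of "repaired".
Boundaries crossed, outermost first: [that] — 1 in total.

1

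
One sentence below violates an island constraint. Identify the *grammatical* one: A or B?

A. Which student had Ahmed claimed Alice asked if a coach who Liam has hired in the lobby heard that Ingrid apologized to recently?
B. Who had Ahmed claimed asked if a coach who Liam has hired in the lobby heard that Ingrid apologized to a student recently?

B

In A, the wh-phrase is extracted from inside a wh-island (introduced by "if"), which blocks movement.
In B, the extraction path crosses only that-complement boundaries, which are transparent.
So B is grammatical.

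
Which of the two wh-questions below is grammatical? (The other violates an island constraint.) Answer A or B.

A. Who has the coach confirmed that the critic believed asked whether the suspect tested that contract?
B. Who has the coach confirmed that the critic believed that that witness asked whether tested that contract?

A

In B, the wh-phrase is extracted from inside a wh-island (introduced by "whether"), which blocks movement.
In A, the extraction path crosses only that-complement boundaries, which are transparent.
So A is grammatical.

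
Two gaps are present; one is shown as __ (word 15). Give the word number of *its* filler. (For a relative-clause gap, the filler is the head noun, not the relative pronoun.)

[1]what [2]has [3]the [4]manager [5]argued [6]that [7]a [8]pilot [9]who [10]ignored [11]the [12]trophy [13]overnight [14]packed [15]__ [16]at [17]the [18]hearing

1

The marked gap is the direct object of "packed".
Its filler is the fronted wh-phrase "what", at word 1.
(The other dependency links word 8 to a gap after word 9.)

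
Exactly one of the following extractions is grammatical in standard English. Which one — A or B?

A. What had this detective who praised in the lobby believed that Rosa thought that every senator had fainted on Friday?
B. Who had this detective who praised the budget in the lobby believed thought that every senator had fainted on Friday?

In A, the wh-phrase is extracted from inside a complex-NP island (relative clause) (introduced by "who"), which blocks movement.
In B, the extraction path crosses only that-complement boundaries, which are transparent.
So B is grammatical.

B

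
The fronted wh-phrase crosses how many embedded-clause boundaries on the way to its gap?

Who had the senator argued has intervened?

1

"who" is extracted from the subject of "intervened".
Boundaries crossed, outermost first: [Ø] — 1 in total.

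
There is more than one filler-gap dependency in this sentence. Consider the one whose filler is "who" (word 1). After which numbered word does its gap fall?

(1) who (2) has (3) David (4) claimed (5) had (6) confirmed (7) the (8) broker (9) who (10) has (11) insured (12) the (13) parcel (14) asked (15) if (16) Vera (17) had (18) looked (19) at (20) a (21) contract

The displaced element is "who" (word 1).
It is linked across 1 clause boundary (Ø).
It functions as the subject of "confirmed", so the gap sits immediately after word 4 ("claimed").
Base order: David has claimed that who had confirmed the broker who has insured the parcel asked if Vera had looked at a contract.

4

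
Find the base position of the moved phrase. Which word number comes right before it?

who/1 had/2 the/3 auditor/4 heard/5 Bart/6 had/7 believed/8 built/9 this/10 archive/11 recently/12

8

The displaced element is "who" (word 1).
It is linked across 2 clause boundaries (Ø → Ø).
It functions as the subject of "built", so the gap sits immediately after word 8 ("believed").
Base order: The auditor had heard Bart had believed who built this archive recently.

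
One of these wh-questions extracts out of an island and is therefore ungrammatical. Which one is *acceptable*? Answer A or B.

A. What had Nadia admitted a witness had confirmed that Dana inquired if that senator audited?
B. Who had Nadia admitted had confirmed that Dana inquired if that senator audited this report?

B

In A, the wh-phrase is extracted from inside a wh-island (introduced by "if"), which blocks movement.
In B, the extraction path crosses only that-complement boundaries, which are transparent.
So B is grammatical.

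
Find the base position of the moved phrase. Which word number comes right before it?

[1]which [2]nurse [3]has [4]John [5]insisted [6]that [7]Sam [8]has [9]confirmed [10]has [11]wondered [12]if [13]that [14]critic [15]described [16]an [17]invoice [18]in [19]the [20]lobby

9

The displaced element is "which nurse" (word 2).
It is linked across 2 clause boundaries (that → Ø).
It functions as the subject of "wondered", so the gap sits immediately after word 9 ("confirmed").
Base order: John has insisted that Sam has confirmed which nurse has wondered if that critic described an invoice in the lobby.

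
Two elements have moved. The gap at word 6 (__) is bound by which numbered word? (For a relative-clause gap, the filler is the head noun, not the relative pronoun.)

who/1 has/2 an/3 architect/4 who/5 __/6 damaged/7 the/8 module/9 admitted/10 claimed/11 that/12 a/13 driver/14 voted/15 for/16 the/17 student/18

The marked gap is inside the relative clause, the subject of "damaged".
Its filler is the head noun "architect" (via "who"), at word 4.
(The other dependency links word 1 to a gap after word 10.)

4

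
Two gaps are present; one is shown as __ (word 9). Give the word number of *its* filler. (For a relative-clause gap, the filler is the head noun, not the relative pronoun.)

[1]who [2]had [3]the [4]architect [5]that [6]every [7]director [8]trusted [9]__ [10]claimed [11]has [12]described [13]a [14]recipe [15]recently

The marked gap is inside the relative clause, the direct object of "trusted".
Its filler is the head noun "architect" (via "that"), at word 4.
(The other dependency links word 1 to a gap after word 10.)

4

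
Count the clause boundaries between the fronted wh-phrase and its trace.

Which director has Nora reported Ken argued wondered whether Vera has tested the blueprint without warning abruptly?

"which director" is extracted from the subject of "wondered".
Boundaries crossed, outermost first: [Ø], [Ø] — 2 in total.

2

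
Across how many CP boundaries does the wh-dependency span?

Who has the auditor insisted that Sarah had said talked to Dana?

2

"who" is extracted from the subject of "talked".
Boundaries crossed, outermost first: [that], [Ø] — 2 in total.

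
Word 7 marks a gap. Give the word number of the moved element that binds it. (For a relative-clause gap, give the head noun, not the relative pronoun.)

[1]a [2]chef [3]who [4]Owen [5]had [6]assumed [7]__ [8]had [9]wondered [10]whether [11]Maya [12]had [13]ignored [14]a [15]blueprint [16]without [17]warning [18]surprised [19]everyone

The gap at 7 is the subject of "wondered", inside a relative clause.
The relative pronoun is "who" (word 3); it is bound by the head noun immediately before it.
Its filler is the head noun "chef", at word 2.

2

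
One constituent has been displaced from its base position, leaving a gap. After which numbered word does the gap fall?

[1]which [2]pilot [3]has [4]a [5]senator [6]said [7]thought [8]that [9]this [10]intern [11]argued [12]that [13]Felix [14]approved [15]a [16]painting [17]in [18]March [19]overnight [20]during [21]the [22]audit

6

The displaced element is "which pilot" (word 2).
It is linked across 1 clause boundary (Ø).
It functions as the subject of "thought", so the gap sits immediately after word 6 ("said").
Base order: A senator has said that which pilot thought that this intern argued that Felix approved a painting in March overnight during the audit.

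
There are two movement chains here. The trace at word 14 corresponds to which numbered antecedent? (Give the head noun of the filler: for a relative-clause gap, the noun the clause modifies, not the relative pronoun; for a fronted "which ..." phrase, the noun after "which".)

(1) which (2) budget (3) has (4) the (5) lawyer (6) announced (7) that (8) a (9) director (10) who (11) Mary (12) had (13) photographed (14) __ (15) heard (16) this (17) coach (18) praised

9

The marked gap is inside the relative clause, the direct object of "photographed".
Its filler is the head noun "director" (via "who"), at word 9.
(The other dependency links word 2 to a gap after word 18.)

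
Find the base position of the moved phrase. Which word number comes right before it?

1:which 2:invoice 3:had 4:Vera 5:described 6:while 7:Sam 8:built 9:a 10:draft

The displaced element is "which invoice" (word 2).
It functions as the direct object of "described", so the gap sits immediately after word 5 ("described").
Base order: Vera had described which invoice while Sam built a draft.

5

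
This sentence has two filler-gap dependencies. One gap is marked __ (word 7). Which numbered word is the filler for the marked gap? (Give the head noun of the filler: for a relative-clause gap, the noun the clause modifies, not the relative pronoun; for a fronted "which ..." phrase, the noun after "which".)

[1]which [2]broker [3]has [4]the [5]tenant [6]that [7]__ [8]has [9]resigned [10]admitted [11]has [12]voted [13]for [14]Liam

5

The marked gap is inside the relative clause, the subject of "resigned".
Its filler is the head noun "tenant" (via "that"), at word 5.
(The other dependency links word 2 to a gap after word 10.)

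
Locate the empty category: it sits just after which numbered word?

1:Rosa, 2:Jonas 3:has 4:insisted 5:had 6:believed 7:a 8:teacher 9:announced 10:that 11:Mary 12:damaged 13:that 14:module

The displaced element is "Rosa" (word 1).
It is linked across 1 clause boundary (Ø).
It functions as the subject of "believed", so the gap sits immediately after word 4 ("insisted").
Base order: Jonas has insisted that Rosa had believed a teacher announced that Mary damaged that module.

4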